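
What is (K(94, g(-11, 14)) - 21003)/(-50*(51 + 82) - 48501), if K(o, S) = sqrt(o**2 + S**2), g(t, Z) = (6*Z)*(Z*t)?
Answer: 21003/55151 - 2*sqrt(41837233)/55151 ≈ 0.14627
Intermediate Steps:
g(t, Z) = 6*t*Z**2
K(o, S) = sqrt(S**2 + o**2)
(K(94, g(-11, 14)) - 21003)/(-50*(51 + 82) - 48501) = (sqrt((6*(-11)*14**2)**2 + 94**2) - 21003)/(-50*(51 + 82) - 48501) = (sqrt((6*(-11)*196)**2 + 8836) - 21003)/(-50*133 - 48501) = (sqrt((-12936)**2 + 8836) - 21003)/(-6650 - 48501) = (sqrt(167340096 + 8836) - 21003)/(-55151) = (sqrt(167348932) - 21003)*(-1/55151) = (2*sqrt(41837233) - 21003)*(-1/55151) = (-21003 + 2*sqrt(41837233))*(-1/55151) = 21003/55151 - 2*sqrt(41837233)/55151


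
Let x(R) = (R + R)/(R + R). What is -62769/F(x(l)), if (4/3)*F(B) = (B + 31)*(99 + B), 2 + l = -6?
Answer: -20923/800 ≈ -26.154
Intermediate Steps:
l = -8 (l = -2 - 6 = -8)
x(R) = 1 (x(R) = (2*R)/((2*R)) = (2*R)*(1/(2*R)) = 1)
F(B) = 3*(31 + B)*(99 + B)/4 (F(B) = 3*((B + 31)*(99 + B))/4 = 3*((31 + B)*(99 + B))/4 = 3*(31 + B)*(99 + B)/4)
-62769/F(x(l)) = -62769/(9207/4 + (3/4)*1**2 + (195/2)*1) = -62769/(9207/4 + (3/4)*1 + 195/2) = -62769/(9207/4 + 3/4 + 195/2) = -62769/2400 = -62769*1/2400 = -20923/800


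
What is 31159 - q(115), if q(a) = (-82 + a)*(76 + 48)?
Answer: 27067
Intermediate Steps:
q(a) = -10168 + 124*a (q(a) = (-82 + a)*124 = -10168 + 124*a)
31159 - q(115) = 31159 - (-10168 + 124*115) = 31159 - (-10168 + 14260) = 31159 - 1*4092 = 31159 - 4092 = 27067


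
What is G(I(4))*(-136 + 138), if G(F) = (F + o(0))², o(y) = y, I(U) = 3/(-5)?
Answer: 18/25 ≈ 0.72000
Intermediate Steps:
I(U) = -⅗ (I(U) = 3*(-⅕) = -⅗)
G(F) = F² (G(F) = (F + 0)² = F²)
G(I(4))*(-136 + 138) = (-⅗)²*(-136 + 138) = (9/25)*2 = 18/25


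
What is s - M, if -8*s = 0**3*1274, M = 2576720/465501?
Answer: -2576720/465501 ≈ -5.5354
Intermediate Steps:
M = 2576720/465501 (M = 2576720*(1/465501) = 2576720/465501 ≈ 5.5354)
s = 0 (s = -0**3*1274/8 = -0*1274 = -1/8*0 = 0)
s - M = 0 - 1*2576720/465501 = 0 - 2576720/465501 = -2576720/465501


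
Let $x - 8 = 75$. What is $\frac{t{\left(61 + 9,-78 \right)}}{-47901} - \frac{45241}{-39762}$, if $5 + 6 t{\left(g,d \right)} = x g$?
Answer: $\frac{354769901}{317439927} \approx 1.1176$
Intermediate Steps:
$x = 83$ ($x = 8 + 75 = 83$)
$t{\left(g,d \right)} = - \frac{5}{6} + \frac{83 g}{6}$
$\frac{t{\left(61 + 9,-78 \right)}}{-47901} - \frac{45241}{-39762} = \frac{- \frac{5}{6} + \frac{83 \left(61 + 9\right)}{6}}{-47901} - \frac{45241}{-39762} = \left(- \frac{5}{6} + \frac{83}{6} \cdot 70\right) \left(- \frac{1}{47901}\right) - - \frac{45241}{39762} = \left(- \frac{5}{6} + \frac{2905}{3}\right) \left(- \frac{1}{47901}\right) + \frac{45241}{39762} = \frac{1935}{2} \left(- \frac{1}{47901}\right) + \frac{45241}{39762} = - \frac{645}{31934} + \frac{45241}{39762} = \frac{354769901}{317439927}$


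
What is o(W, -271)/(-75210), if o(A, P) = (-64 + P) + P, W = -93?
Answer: 101/12535 ≈ 0.0080574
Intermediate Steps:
o(A, P) = -64 + 2*P
o(W, -271)/(-75210) = (-64 + 2*(-271))/(-75210) = (-64 - 542)*(-1/75210) = -606*(-1/75210) = 101/12535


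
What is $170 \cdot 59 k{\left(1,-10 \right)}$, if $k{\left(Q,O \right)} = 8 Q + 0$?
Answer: $80240$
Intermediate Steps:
$k{\left(Q,O \right)} = 8 Q$
$170 \cdot 59 k{\left(1,-10 \right)} = 170 \cdot 59 \cdot 8 \cdot 1 = 10030 \cdot 8 = 80240$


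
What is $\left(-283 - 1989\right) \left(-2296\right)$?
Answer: $5216512$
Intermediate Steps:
$\left(-283 - 1989\right) \left(-2296\right) = \left(-2272\right) \left(-2296\right) = 5216512$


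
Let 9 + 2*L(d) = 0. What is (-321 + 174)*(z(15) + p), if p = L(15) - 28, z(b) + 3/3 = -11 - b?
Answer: 17493/2 ≈ 8746.5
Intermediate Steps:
L(d) = -9/2 (L(d) = -9/2 + (1/2)*0 = -9/2 + 0 = -9/2)
z(b) = -12 - b (z(b) = -1 + (-11 - b) = -12 - b)
p = -65/2 (p = -9/2 - 28 = -65/2 ≈ -32.500)
(-321 + 174)*(z(15) + p) = (-321 + 174)*((-12 - 1*15) - 65/2) = -147*((-12 - 15) - 65/2) = -147*(-27 - 65/2) = -147*(-119/2) = 17493/2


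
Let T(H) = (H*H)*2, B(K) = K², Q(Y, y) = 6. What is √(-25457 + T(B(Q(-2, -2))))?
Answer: I*√22865 ≈ 151.21*I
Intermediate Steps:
T(H) = 2*H² (T(H) = H²*2 = 2*H²)
√(-25457 + T(B(Q(-2, -2)))) = √(-25457 + 2*(6²)²) = √(-25457 + 2*36²) = √(-25457 + 2*1296) = √(-25457 + 2592) = √(-22865) = I*√22865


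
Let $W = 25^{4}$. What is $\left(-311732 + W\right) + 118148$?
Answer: $197041$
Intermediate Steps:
$W = 390625$
$\left(-311732 + W\right) + 118148 = \left(-311732 + 390625\right) + 118148 = 78893 + 118148 = 197041$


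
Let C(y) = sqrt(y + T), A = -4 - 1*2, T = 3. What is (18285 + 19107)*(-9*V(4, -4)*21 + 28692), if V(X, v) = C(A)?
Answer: 1072851264 - 7067088*I*sqrt(3) ≈ 1.0729e+9 - 1.2241e+7*I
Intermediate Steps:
A = -6 (A = -4 - 2 = -6)
C(y) = sqrt(3 + y) (C(y) = sqrt(y + 3) = sqrt(3 + y))
V(X, v) = I*sqrt(3) (V(X, v) = sqrt(3 - 6) = sqrt(-3) = I*sqrt(3))
(18285 + 19107)*(-9*V(4, -4)*21 + 28692) = (18285 + 19107)*(-9*I*sqrt(3)*21 + 28692) = 37392*(-9*I*sqrt(3)*21 + 28692) = 37392*(-189*I*sqrt(3) + 28692) = 37392*(28692 - 189*I*sqrt(3)) = 1072851264 - 7067088*I*sqrt(3)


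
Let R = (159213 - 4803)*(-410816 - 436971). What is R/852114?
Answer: -21817798445/142019 ≈ -1.5363e+5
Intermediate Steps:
R = -130906790670 (R = 154410*(-847787) = -130906790670)
R/852114 = -130906790670/852114 = -130906790670*1/852114 = -21817798445/142019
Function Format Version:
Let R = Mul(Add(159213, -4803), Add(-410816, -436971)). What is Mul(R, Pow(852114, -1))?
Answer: Rational(-21817798445, 142019) ≈ -1.5363e+5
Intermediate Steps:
R = -130906790670 (R = Mul(154410, -847787) = -130906790670)
Mul(R, Pow(852114, -1)) = Mul(-130906790670, Pow(852114, -1)) = Mul(-130906790670, Rational(1, 852114)) = Rational(-21817798445, 142019)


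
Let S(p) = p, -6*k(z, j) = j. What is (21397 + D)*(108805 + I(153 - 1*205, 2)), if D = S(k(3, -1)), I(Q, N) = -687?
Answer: 6940256597/3 ≈ 2.3134e+9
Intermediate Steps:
k(z, j) = -j/6
D = ⅙ (D = -⅙*(-1) = ⅙ ≈ 0.16667)
(21397 + D)*(108805 + I(153 - 1*205, 2)) = (21397 + ⅙)*(108805 - 687) = (128383/6)*108118 = 6940256597/3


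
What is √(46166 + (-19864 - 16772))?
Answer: √9530 ≈ 97.622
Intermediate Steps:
√(46166 + (-19864 - 16772)) = √(46166 - 36636) = √9530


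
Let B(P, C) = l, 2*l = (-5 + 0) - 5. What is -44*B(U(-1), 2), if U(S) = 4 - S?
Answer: 220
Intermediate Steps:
l = -5 (l = ((-5 + 0) - 5)/2 = (-5 - 5)/2 = (1/2)*(-10) = -5)
B(P, C) = -5
-44*B(U(-1), 2) = -44*(-5) = 220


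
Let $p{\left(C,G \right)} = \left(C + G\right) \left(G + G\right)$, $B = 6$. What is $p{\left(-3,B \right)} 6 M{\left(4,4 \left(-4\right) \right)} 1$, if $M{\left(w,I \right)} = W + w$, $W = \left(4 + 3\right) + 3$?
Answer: $3024$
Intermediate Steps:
$p{\left(C,G \right)} = 2 G \left(C + G\right)$ ($p{\left(C,G \right)} = \left(C + G\right) 2 G = 2 G \left(C + G\right)$)
$W = 10$ ($W = 7 + 3 = 10$)
$M{\left(w,I \right)} = 10 + w$
$p{\left(-3,B \right)} 6 M{\left(4,4 \left(-4\right) \right)} 1 = 2 \cdot 6 \left(-3 + 6\right) 6 \left(10 + 4\right) 1 = 2 \cdot 6 \cdot 3 \cdot 6 \cdot 14 \cdot 1 = 36 \cdot 6 \cdot 14 = 216 \cdot 14 = 3024$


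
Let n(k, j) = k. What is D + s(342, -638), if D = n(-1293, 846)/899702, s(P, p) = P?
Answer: 307696791/899702 ≈ 342.00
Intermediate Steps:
D = -1293/899702 ≈ -0.0014371
D + s(342, -638) = -1293/899702 + 342 = 307696791/899702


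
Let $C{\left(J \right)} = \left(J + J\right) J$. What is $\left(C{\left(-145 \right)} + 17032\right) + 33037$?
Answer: $92119$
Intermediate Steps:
$C{\left(J \right)} = 2 J^{2}$ ($C{\left(J \right)} = 2 J J = 2 J^{2}$)
$\left(C{\left(-145 \right)} + 17032\right) + 33037 = \left(2 \left(-145\right)^{2} + 17032\right) + 33037 = \left(2 \cdot 21025 + 17032\right) + 33037 = \left(42050 + 17032\right) + 33037 = 59082 + 33037 = 92119$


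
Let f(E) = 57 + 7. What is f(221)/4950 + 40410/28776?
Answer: 1529327/1079100 ≈ 1.4172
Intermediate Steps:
f(E) = 64
f(221)/4950 + 40410/28776 = 64/4950 + 40410/28776 = 64*(1/4950) + 40410*(1/28776) = 32/2475 + 6735/4796 = 1529327/1079100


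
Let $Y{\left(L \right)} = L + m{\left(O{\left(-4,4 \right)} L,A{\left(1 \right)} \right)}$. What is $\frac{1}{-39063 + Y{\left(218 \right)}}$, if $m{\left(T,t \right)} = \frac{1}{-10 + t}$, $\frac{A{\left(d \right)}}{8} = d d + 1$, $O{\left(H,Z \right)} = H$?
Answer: $- \frac{6}{233069} \approx -2.5743 \cdot 10^{-5}$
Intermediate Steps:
$A{\left(d \right)} = 8 + 8 d^{2}$ ($A{\left(d \right)} = 8 \left(d d + 1\right) = 8 \left(d^{2} + 1\right) = 8 \left(1 + d^{2}\right) = 8 + 8 d^{2}$)
$Y{\left(L \right)} = \frac{1}{6} + L$ ($Y{\left(L \right)} = L + \frac{1}{-10 + \left(8 + 8 \cdot 1^{2}\right)} = L + \frac{1}{-10 + \left(8 + 8 \cdot 1\right)} = L + \frac{1}{-10 + \left(8 + 8\right)} = L + \frac{1}{-10 + 16} = L + \frac{1}{6} = \frac{1}{6} + L$)
$\frac{1}{-39063 + Y{\left(218 \right)}} = \frac{1}{-39063 + \left(\frac{1}{6} + 218\right)} = \frac{1}{-39063 + \frac{1309}{6}} = \frac{1}{- \frac{233069}{6}} = - \frac{6}{233069}$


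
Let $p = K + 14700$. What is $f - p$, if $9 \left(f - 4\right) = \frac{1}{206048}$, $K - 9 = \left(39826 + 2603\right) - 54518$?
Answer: $- \frac{4851194111}{1854432} \approx -2616.0$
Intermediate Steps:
$K = -12080$ ($K = 9 + \left(\left(39826 + 2603\right) - 54518\right) = 9 + \left(42429 - 54518\right) = 9 - 12089 = -12080$)
$f = \frac{7417729}{1854432}$ ($f = 4 + \frac{1}{9 \cdot 206048} = 4 + \frac{1}{9} \cdot \frac{1}{206048} = 4 + \frac{1}{1854432} = \frac{7417729}{1854432} \approx 4.0$)
$p = 2620$ ($p = -12080 + 14700 = 2620$)
$f - p = \frac{7417729}{1854432} - 2620 = - \frac{4851194111}{1854432}$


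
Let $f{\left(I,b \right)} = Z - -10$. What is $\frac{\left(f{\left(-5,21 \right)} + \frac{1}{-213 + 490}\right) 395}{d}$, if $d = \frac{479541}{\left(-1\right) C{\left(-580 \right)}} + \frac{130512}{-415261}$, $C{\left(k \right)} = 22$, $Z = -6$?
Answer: $- \frac{72762862942}{1002929097651} \approx -0.07255$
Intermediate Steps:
$f{\left(I,b \right)} = 4$ ($f{\left(I,b \right)} = -6 - -10 = -6 + 10 = 4$)
$d = - \frac{18103413315}{830522}$ ($d = \frac{479541}{\left(-1\right) 22} + \frac{130512}{-415261} = \frac{479541}{-22} + 130512 \left(- \frac{1}{415261}\right) = 479541 \left(- \frac{1}{22}\right) - \frac{130512}{415261} = - \frac{479541}{22} - \frac{130512}{415261} = - \frac{18103413315}{830522} \approx -21798.0$)
$\frac{\left(f{\left(-5,21 \right)} + \frac{1}{-213 + 490}\right) 395}{d} = \frac{\left(4 + \frac{1}{-213 + 490}\right) 395}{- \frac{18103413315}{830522}} = \left(4 + \frac{1}{277}\right) 395 \left(- \frac{830522}{18103413315}\right) = \frac{1109}{277} \cdot 395 \left(- \frac{830522}{18103413315}\right) = \frac{438055}{277} \left(- \frac{830522}{18103413315}\right) = - \frac{72762862942}{1002929097651}$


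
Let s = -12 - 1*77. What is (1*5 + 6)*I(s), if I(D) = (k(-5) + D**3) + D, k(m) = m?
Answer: -7755693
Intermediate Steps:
s = -89 (s = -12 - 77 = -89)
I(D) = -5 + D + D**3 (I(D) = (-5 + D**3) + D = -5 + D + D**3)
(1*5 + 6)*I(s) = (1*5 + 6)*(-5 - 89 + (-89)**3) = (5 + 6)*(-5 - 89 - 704969) = 11*(-705063) = -7755693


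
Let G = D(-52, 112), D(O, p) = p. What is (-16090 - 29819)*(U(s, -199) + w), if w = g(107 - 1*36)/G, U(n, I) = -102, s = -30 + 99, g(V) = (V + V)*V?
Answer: 30804939/56 ≈ 5.5009e+5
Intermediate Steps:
g(V) = 2*V**2 (g(V) = (2*V)*V = 2*V**2)
G = 112
s = 69
w = 5041/56 (w = (2*(107 - 1*36)**2)/112 = (2*(107 - 36)**2)*(1/112) = (2*71**2)*(1/112) = (2*5041)*(1/112) = 10082*(1/112) = 5041/56 ≈ 90.018)
(-16090 - 29819)*(U(s, -199) + w) = (-16090 - 29819)*(-102 + 5041/56) = -45909*(-671/56) = 30804939/56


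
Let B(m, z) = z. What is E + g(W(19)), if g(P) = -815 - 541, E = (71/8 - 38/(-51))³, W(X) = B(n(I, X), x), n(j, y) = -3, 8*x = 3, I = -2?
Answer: -31628796947/67917312 ≈ -465.70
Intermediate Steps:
x = 3/8 (x = (⅛)*3 = 3/8 ≈ 0.37500)
W(X) = 3/8
E = 60467078125/67917312 (E = (71*(⅛) - 38*(-1/51))³ = (71/8 + 38/51)³ = (3925/408)³ = 60467078125/67917312 ≈ 890.30)
g(P) = -1356
E + g(W(19)) = 60467078125/67917312 - 1356 = -31628796947/67917312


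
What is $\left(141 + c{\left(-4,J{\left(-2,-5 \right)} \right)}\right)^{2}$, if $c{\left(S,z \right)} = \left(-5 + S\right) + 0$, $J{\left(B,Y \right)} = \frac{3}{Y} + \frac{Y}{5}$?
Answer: $17424$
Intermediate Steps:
$J{\left(B,Y \right)} = \frac{3}{Y} + \frac{Y}{5}$ ($J{\left(B,Y \right)} = \frac{3}{Y} + Y \frac{1}{5} = \frac{3}{Y} + \frac{Y}{5}$)
$c{\left(S,z \right)} = -5 + S$
$\left(141 + c{\left(-4,J{\left(-2,-5 \right)} \right)}\right)^{2} = \left(141 - 9\right)^{2} = 132^{2} = 17424$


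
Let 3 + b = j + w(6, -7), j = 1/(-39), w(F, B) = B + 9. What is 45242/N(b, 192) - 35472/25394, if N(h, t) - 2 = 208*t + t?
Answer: -68654003/254765305 ≈ -0.26948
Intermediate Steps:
w(F, B) = 9 + B
j = -1/39 ≈ -0.025641
b = -40/39 (b = -3 + (-1/39 + (9 - 7)) = -3 + (-1/39 + 2) = -3 + 77/39 = -40/39 ≈ -1.0256)
N(h, t) = 2 + 209*t (N(h, t) = 2 + (208*t + t) = 2 + 209*t)
45242/N(b, 192) - 35472/25394 = 45242/(2 + 209*192) - 35472/25394 = 45242/(2 + 40128) - 35472*1/25394 = 45242/40130 - 17736/12697 = 45242*(1/40130) - 17736/12697 = 22621/20065 - 17736/12697 = -68654003/254765305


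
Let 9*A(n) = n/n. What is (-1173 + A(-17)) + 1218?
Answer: 406/9 ≈ 45.111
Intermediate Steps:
A(n) = 1/9 (A(n) = (n/n)/9 = (1/9)*1 = 1/9)
(-1173 + A(-17)) + 1218 = (-1173 + 1/9) + 1218 = -10556/9 + 1218 = 406/9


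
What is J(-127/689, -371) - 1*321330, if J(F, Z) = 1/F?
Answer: -40809599/127 ≈ -3.2134e+5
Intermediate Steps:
J(-127/689, -371) - 1*321330 = 1/(-127/689) - 1*321330 = 1/(-127*1/689) - 321330 = 1/(-127/689) - 321330 = -689/127 - 321330 = -40809599/127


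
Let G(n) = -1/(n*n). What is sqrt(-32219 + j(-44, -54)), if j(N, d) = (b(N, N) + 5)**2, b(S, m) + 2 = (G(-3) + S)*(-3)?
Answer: I*sqrt(125135)/3 ≈ 117.91*I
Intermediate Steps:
G(n) = -1/n**2 (G(n) = -1/(n**2) = -1/n**2)
b(S, m) = -5/3 - 3*S (b(S, m) = -2 + (-1/(-3)**2 + S)*(-3) = -2 + (-1*1/9 + S)*(-3) = -2 + (-1/9 + S)*(-3) = -2 + (1/3 - 3*S) = -5/3 - 3*S)
j(N, d) = (10/3 - 3*N)**2 (j(N, d) = ((-5/3 - 3*N) + 5)**2 = (10/3 - 3*N)**2)
sqrt(-32219 + j(-44, -54)) = sqrt(-32219 + (-10 + 9*(-44))**2/9) = sqrt(-32219 + (-10 - 396)**2/9) = sqrt(-32219 + (1/9)*(-406)**2) = sqrt(-32219 + (1/9)*164836) = sqrt(-32219 + 164836/9) = sqrt(-125135/9) = I*sqrt(125135)/3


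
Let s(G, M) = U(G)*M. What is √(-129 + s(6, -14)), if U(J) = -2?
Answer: I*√101 ≈ 10.05*I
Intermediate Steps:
s(G, M) = -2*M
√(-129 + s(6, -14)) = √(-129 - 2*(-14)) = √(-129 + 28) = √(-101) = I*√101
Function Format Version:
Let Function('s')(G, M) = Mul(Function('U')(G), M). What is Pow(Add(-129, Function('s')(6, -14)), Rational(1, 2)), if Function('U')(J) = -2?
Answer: Mul(I, Pow(101, Rational(1, 2))) ≈ Mul(10.050, I)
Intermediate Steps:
Function('s')(G, M) = Mul(-2, M)
Pow(Add(-129, Function('s')(6, -14)), Rational(1, 2)) = Pow(Add(-129, Mul(-2, -14)), Rational(1, 2)) = Pow(Add(-129, 28), Rational(1, 2)) = Pow(-101, Rational(1, 2)) = Mul(I, Pow(101, Rational(1, 2)))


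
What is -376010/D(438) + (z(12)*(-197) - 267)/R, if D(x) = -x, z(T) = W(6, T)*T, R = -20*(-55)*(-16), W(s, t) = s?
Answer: 3312052769/3854400 ≈ 859.29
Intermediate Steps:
R = -17600 (R = 1100*(-16) = -17600)
z(T) = 6*T
-376010/D(438) + (z(12)*(-197) - 267)/R = -376010/((-1*438)) + ((6*12)*(-197) - 267)/(-17600) = -376010/(-438) + (72*(-197) - 267)*(-1/17600) = -376010*(-1/438) + (-14184 - 267)*(-1/17600) = 188005/219 - 14451*(-1/17600) = 188005/219 + 14451/17600 = 3312052769/3854400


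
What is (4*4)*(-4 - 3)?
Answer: -112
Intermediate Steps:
(4*4)*(-4 - 3) = 16*(-7) = -112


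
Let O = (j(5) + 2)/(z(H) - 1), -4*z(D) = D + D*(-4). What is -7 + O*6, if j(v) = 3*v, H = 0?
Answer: -109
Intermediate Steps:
z(D) = 3*D/4 (z(D) = -(D + D*(-4))/4 = -(D - 4*D)/4 = -(-3)*D/4 = 3*D/4)
O = -17 (O = (3*5 + 2)/((¾)*0 - 1) = (15 + 2)/(0 - 1) = 17/(-1) = 17*(-1) = -17)
-7 + O*6 = -7 - 17*6 = -7 - 102 = -109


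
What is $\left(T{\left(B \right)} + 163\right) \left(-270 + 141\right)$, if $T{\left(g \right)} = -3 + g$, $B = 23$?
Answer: $-23607$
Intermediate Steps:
$\left(T{\left(B \right)} + 163\right) \left(-270 + 141\right) = \left(\left(-3 + 23\right) + 163\right) \left(-270 + 141\right) = \left(20 + 163\right) \left(-129\right) = 183 \left(-129\right) = -23607$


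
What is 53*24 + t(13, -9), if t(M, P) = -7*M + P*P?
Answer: 1262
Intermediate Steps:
t(M, P) = P² - 7*M (t(M, P) = -7*M + P² = P² - 7*M)
53*24 + t(13, -9) = 53*24 + ((-9)² - 7*13) = 1272 + (81 - 91) = 1272 - 10 = 1262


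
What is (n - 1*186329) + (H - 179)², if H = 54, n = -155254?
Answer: -325958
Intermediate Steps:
(n - 1*186329) + (H - 179)² = (-155254 - 1*186329) + (54 - 179)² = (-155254 - 186329) + (-125)² = -341583 + 15625 = -325958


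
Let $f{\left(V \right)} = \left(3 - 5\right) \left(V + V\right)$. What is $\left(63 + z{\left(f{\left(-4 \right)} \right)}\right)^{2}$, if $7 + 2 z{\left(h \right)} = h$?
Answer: $\frac{18225}{4} \approx 4556.3$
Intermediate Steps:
$f{\left(V \right)} = - 4 V$ ($f{\left(V \right)} = - 2 \cdot 2 V = - 4 V$)
$z{\left(h \right)} = - \frac{7}{2} + \frac{h}{2}$
$\left(63 + z{\left(f{\left(-4 \right)} \right)}\right)^{2} = \left(63 - \left(\frac{7}{2} - \frac{\left(-4\right) \left(-4\right)}{2}\right)\right)^{2} = \left(63 + \left(- \frac{7}{2} + \frac{1}{2} \cdot 16\right)\right)^{2} = \left(63 + \left(- \frac{7}{2} + 8\right)\right)^{2} = \left(63 + \frac{9}{2}\right)^{2} = \left(\frac{135}{2}\right)^{2} = \frac{18225}{4}$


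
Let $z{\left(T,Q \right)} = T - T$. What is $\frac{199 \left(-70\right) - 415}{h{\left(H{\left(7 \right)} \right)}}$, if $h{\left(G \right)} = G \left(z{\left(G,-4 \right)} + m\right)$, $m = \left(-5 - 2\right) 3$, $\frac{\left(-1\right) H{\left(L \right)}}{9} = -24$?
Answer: $\frac{14345}{4536} \approx 3.1625$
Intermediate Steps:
$z{\left(T,Q \right)} = 0$
$H{\left(L \right)} = 216$ ($H{\left(L \right)} = \left(-9\right) \left(-24\right) = 216$)
$m = -21$ ($m = \left(-7\right) 3 = -21$)
$h{\left(G \right)} = - 21 G$ ($h{\left(G \right)} = G \left(0 - 21\right) = G \left(-21\right) = - 21 G$)
$\frac{199 \left(-70\right) - 415}{h{\left(H{\left(7 \right)} \right)}} = \frac{199 \left(-70\right) - 415}{\left(-21\right) 216} = \frac{-13930 - 415}{-4536} = \left(-14345\right) \left(- \frac{1}{4536}\right) = \frac{14345}{4536}$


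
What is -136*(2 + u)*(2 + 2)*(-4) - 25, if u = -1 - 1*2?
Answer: -2201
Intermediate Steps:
u = -3 (u = -1 - 2 = -3)
-136*(2 + u)*(2 + 2)*(-4) - 25 = -136*(2 - 3)*(2 + 2)*(-4) - 25 = -(-136)*4*(-4) - 25 = -(-136)*(-16) - 25 = -136*16 - 25 = -2176 - 25 = -2201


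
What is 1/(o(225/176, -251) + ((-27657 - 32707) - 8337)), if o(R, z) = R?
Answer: -176/12091151 ≈ -1.4556e-5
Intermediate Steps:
1/(o(225/176, -251) + ((-27657 - 32707) - 8337)) = 1/(225/176 + ((-27657 - 32707) - 8337)) = 1/(225*(1/176) + (-60364 - 8337)) = 1/(225/176 - 68701) = 1/(-12091151/176) = -176/12091151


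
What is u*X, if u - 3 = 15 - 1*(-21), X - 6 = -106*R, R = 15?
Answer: -61776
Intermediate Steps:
X = -1584 (X = 6 - 106*15 = 6 - 1590 = -1584)
u = 39 (u = 3 + (15 - 1*(-21)) = 3 + (15 + 21) = 3 + 36 = 39)
u*X = 39*(-1584) = -61776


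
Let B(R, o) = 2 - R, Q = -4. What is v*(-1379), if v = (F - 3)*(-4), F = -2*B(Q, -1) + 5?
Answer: -55160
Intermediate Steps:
F = -7 (F = -2*(2 - 1*(-4)) + 5 = -2*(2 + 4) + 5 = -2*6 + 5 = -12 + 5 = -7)
v = 40 (v = (-7 - 3)*(-4) = -10*(-4) = 40)
v*(-1379) = 40*(-1379) = -55160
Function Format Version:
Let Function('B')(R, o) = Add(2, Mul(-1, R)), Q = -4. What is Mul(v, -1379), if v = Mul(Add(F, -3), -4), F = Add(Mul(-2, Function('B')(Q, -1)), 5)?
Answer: -55160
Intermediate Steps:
F = -7 (F = Add(Mul(-2, Add(2, Mul(-1, -4))), 5) = Add(Mul(-2, Add(2, 4)), 5) = Add(Mul(-2, 6), 5) = Add(-12, 5) = -7)
v = 40 (v = Mul(Add(-7, -3), -4) = Mul(-10, -4) = 40)
Mul(v, -1379) = Mul(40, -1379) = -55160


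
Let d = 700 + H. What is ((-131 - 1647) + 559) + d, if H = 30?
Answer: -489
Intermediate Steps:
d = 730 (d = 700 + 30 = 730)
((-131 - 1647) + 559) + d = ((-131 - 1647) + 559) + 730 = (-1778 + 559) + 730 = -1219 + 730 = -489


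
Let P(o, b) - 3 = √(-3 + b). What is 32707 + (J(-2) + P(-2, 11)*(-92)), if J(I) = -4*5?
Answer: 32411 - 184*√2 ≈ 32151.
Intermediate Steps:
P(o, b) = 3 + √(-3 + b)
J(I) = -20
32707 + (J(-2) + P(-2, 11)*(-92)) = 32707 + (-20 + (3 + √(-3 + 11))*(-92)) = 32707 + (-20 + (3 + √8)*(-92)) = 32707 + (-20 + (3 + 2*√2)*(-92)) = 32707 + (-20 + (-276 - 184*√2)) = 32707 + (-296 - 184*√2) = 32411 - 184*√2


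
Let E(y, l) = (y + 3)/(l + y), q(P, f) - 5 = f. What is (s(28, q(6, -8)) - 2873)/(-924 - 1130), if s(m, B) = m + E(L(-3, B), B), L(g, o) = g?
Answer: 2845/2054 ≈ 1.3851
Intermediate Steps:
q(P, f) = 5 + f
E(y, l) = (3 + y)/(l + y)
s(m, B) = m (s(m, B) = m + (3 - 3)/(B - 3) = m + 0/(-3 + B) = m + 0 = m)
(s(28, q(6, -8)) - 2873)/(-924 - 1130) = (28 - 2873)/(-924 - 1130) = -2845/(-2054) = -2845*(-1/2054) = 2845/2054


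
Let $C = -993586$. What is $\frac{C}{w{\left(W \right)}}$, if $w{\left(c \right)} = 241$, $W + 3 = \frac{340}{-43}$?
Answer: $- \frac{993586}{241} \approx -4122.8$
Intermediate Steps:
$W = - \frac{469}{43}$ ($W = -3 + \frac{340}{-43} = -3 + 340 \left(- \frac{1}{43}\right) = -3 - \frac{340}{43} = - \frac{469}{43} \approx -10.907$)
$\frac{C}{w{\left(W \right)}} = - \frac{993586}{241}$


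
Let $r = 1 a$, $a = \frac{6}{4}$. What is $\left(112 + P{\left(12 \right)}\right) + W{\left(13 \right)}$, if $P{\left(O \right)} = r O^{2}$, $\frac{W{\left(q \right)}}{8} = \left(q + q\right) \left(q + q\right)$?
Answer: $5736$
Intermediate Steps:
$a = \frac{3}{2}$ ($a = 6 \cdot \frac{1}{4} = \frac{3}{2} \approx 1.5$)
$W{\left(q \right)} = 32 q^{2}$ ($W{\left(q \right)} = 8 \left(q + q\right) \left(q + q\right) = 8 \cdot 2 q 2 q = 8 \cdot 4 q^{2} = 32 q^{2}$)
$r = \frac{3}{2}$ ($r = 1 \cdot \frac{3}{2} = \frac{3}{2} \approx 1.5$)
$P{\left(O \right)} = \frac{3 O^{2}}{2}$
$\left(112 + P{\left(12 \right)}\right) + W{\left(13 \right)} = \left(112 + \frac{3 \cdot 12^{2}}{2}\right) + 32 \cdot 13^{2} = \left(112 + \frac{3}{2} \cdot 144\right) + 32 \cdot 169 = \left(112 + 216\right) + 5408 = 328 + 5408 = 5736$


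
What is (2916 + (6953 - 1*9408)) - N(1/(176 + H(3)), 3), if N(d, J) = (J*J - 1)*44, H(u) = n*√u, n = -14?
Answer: 109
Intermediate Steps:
H(u) = -14*√u
N(d, J) = -44 + 44*J² (N(d, J) = (J² - 1)*44 = (-1 + J²)*44 = -44 + 44*J²)
(2916 + (6953 - 1*9408)) - N(1/(176 + H(3)), 3) = (2916 + (6953 - 1*9408)) - (-44 + 44*3²) = (2916 + (6953 - 9408)) - (-44 + 44*9) = (2916 - 2455) - (-44 + 396) = 461 - 1*352 = 461 - 352 = 109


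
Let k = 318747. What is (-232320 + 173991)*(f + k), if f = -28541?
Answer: -16927425774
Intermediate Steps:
(-232320 + 173991)*(f + k) = (-232320 + 173991)*(-28541 + 318747) = -58329*290206 = -16927425774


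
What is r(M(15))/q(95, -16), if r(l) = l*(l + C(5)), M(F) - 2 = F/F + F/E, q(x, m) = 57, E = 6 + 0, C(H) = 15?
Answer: 451/228 ≈ 1.9781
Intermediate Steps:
E = 6
M(F) = 3 + F/6 (M(F) = 2 + (F/F + F/6) = 2 + (1 + F*(1/6)) = 2 + (1 + F/6) = 3 + F/6)
r(l) = l*(15 + l) (r(l) = l*(l + 15) = l*(15 + l))
r(M(15))/q(95, -16) = ((3 + (1/6)*15)*(15 + (3 + (1/6)*15)))/57 = ((3 + 5/2)*(15 + (3 + 5/2)))*(1/57) = (11*(15 + 11/2)/2)*(1/57) = ((11/2)*(41/2))*(1/57) = (451/4)*(1/57) = 451/228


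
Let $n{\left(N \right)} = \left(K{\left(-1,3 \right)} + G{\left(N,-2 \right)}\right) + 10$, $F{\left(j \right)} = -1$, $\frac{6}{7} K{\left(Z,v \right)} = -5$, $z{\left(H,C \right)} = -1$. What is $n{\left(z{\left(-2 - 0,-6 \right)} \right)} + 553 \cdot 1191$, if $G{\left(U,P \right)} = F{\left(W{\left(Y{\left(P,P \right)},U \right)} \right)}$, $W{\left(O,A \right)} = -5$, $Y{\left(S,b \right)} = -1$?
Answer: $\frac{3951757}{6} \approx 6.5863 \cdot 10^{5}$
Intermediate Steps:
$K{\left(Z,v \right)} = - \frac{35}{6}$ ($K{\left(Z,v \right)} = \frac{7}{6} \left(-5\right) = - \frac{35}{6}$)
$G{\left(U,P \right)} = -1$
$n{\left(N \right)} = \frac{19}{6}$ ($n{\left(N \right)} = \left(- \frac{35}{6} - 1\right) + 10 = - \frac{41}{6} + 10 = \frac{19}{6}$)
$n{\left(z{\left(-2 - 0,-6 \right)} \right)} + 553 \cdot 1191 = \frac{19}{6} + 553 \cdot 1191 = \frac{19}{6} + 658623 = \frac{3951757}{6}$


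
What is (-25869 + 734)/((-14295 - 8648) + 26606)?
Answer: -2285/333 ≈ -6.8619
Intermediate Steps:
(-25869 + 734)/((-14295 - 8648) + 26606) = -25135/(-22943 + 26606) = -25135/3663 = -25135*1/3663 = -2285/333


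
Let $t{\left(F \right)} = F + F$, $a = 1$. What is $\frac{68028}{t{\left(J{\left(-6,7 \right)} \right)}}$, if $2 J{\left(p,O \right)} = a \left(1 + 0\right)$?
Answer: $68028$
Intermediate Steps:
$J{\left(p,O \right)} = \frac{1}{2}$ ($J{\left(p,O \right)} = \frac{1 \left(1 + 0\right)}{2} = \frac{1 \cdot 1}{2} = \frac{1}{2} \cdot 1 = \frac{1}{2}$)
$t{\left(F \right)} = 2 F$
$\frac{68028}{t{\left(J{\left(-6,7 \right)} \right)}} = \frac{68028}{2 \cdot \frac{1}{2}} = \frac{68028}{1} = 68028 \cdot 1 = 68028$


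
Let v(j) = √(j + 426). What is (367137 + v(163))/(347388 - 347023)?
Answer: 367137/365 + √589/365 ≈ 1005.9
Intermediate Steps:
v(j) = √(426 + j)
(367137 + v(163))/(347388 - 347023) = (367137 + √(426 + 163))/(347388 - 347023) = (367137 + √589)/365 = (367137 + √589)*(1/365) = 367137/365 + √589/365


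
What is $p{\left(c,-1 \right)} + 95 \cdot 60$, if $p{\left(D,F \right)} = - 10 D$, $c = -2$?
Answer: $5720$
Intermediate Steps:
$p{\left(c,-1 \right)} + 95 \cdot 60 = \left(-10\right) \left(-2\right) + 95 \cdot 60 = 20 + 5700 = 5720$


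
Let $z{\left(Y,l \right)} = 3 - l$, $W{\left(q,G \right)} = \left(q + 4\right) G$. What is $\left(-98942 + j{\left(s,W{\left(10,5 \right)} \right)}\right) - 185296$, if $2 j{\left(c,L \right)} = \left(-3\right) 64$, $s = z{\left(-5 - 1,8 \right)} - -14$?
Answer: $-284334$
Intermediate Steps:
$W{\left(q,G \right)} = G \left(4 + q\right)$ ($W{\left(q,G \right)} = \left(4 + q\right) G = G \left(4 + q\right)$)
$s = 9$ ($s = \left(3 - 8\right) - -14 = \left(3 - 8\right) + 14 = -5 + 14 = 9$)
$j{\left(c,L \right)} = -96$ ($j{\left(c,L \right)} = \frac{\left(-3\right) 64}{2} = \frac{1}{2} \left(-192\right) = -96$)
$\left(-98942 + j{\left(s,W{\left(10,5 \right)} \right)}\right) - 185296 = \left(-98942 - 96\right) - 185296 = -99038 - 185296 = -284334$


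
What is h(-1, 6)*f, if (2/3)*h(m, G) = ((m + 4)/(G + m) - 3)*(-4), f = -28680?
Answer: -412992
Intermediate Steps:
h(m, G) = 18 - 6*(4 + m)/(G + m) (h(m, G) = 3*(((m + 4)/(G + m) - 3)*(-4))/2 = 3*(((4 + m)/(G + m) - 3)*(-4))/2 = 3*((-3 + (4 + m)/(G + m))*(-4))/2 = 3*(12 - 4*(4 + m)/(G + m))/2 = 18 - 6*(4 + m)/(G + m))
h(-1, 6)*f = (6*(-4 + 2*(-1) + 3*6)/(6 - 1))*(-28680) = (6*(-4 - 2 + 18)/5)*(-28680) = (6*(1/5)*12)*(-28680) = (72/5)*(-28680) = -412992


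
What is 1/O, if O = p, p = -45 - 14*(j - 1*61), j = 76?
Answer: -1/255 ≈ -0.0039216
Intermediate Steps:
p = -255 (p = -45 - 14*(76 - 1*61) = -45 - 14*(76 - 61) = -45 - 14*15 = -45 - 210 = -255)
O = -255
1/O = 1/(-255) = -1/255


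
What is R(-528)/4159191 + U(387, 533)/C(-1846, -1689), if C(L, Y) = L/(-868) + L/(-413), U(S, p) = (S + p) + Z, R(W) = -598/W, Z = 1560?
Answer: 23242613430201637/61822181750472 ≈ 375.96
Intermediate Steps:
U(S, p) = 1560 + S + p (U(S, p) = (S + p) + 1560 = 1560 + S + p)
C(L, Y) = -183*L/51212 (C(L, Y) = L*(-1/868) + L*(-1/413) = -L/868 - L/413 = -183*L/51212)
R(-528)/4159191 + U(387, 533)/C(-1846, -1689) = -598/(-528)/4159191 + (1560 + 387 + 533)/((-183/51212*(-1846))) = -598*(-1/528)*(1/4159191) + 2480/(168909/25606) = (299/264)*(1/4159191) + 2480*(25606/168909) = 299/1098026424 + 63502880/168909 = 23242613430201637/61822181750472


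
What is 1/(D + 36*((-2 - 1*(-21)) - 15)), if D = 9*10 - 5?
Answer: 1/229 ≈ 0.0043668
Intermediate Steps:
D = 85 (D = 90 - 5 = 85)
1/(D + 36*((-2 - 1*(-21)) - 15)) = 1/(85 + 36*((-2 - 1*(-21)) - 15)) = 1/(85 + 36*((-2 + 21) - 15)) = 1/(85 + 36*(19 - 15)) = 1/(85 + 36*4) = 1/(85 + 144) = 1/229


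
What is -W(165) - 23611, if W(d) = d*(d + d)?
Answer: -78061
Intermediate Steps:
W(d) = 2*d² (W(d) = d*(2*d) = 2*d²)
-W(165) - 23611 = -2*165² - 23611 = -2*27225 - 23611 = -1*54450 - 23611 = -54450 - 23611 = -78061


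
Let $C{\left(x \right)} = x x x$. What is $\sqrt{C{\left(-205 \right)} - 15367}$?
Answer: $26 i \sqrt{12767} \approx 2937.8 i$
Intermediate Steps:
$C{\left(x \right)} = x^{3}$ ($C{\left(x \right)} = x^{2} x = x^{3}$)
$\sqrt{C{\left(-205 \right)} - 15367} = \sqrt{\left(-205\right)^{3} - 15367} = \sqrt{-8615125 - 15367} = \sqrt{-8630492} = 26 i \sqrt{12767}$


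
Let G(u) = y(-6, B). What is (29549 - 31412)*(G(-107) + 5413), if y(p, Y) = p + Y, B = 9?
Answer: -10090008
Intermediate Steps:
y(p, Y) = Y + p
G(u) = 3 (G(u) = 9 - 6 = 3)
(29549 - 31412)*(G(-107) + 5413) = (29549 - 31412)*(3 + 5413) = -1863*5416 = -10090008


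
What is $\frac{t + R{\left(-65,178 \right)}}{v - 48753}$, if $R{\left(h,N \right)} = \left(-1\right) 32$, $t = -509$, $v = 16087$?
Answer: $\frac{541}{32666} \approx 0.016562$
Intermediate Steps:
$R{\left(h,N \right)} = -32$
$\frac{t + R{\left(-65,178 \right)}}{v - 48753} = \frac{-509 - 32}{16087 - 48753} = - \frac{541}{-32666} = \left(-541\right) \left(- \frac{1}{32666}\right) = \frac{541}{32666}$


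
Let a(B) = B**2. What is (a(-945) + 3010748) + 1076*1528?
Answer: 5547901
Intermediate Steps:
(a(-945) + 3010748) + 1076*1528 = ((-945)**2 + 3010748) + 1076*1528 = (893025 + 3010748) + 1644128 = 3903773 + 1644128 = 5547901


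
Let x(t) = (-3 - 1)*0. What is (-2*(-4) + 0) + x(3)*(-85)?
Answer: 8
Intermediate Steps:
x(t) = 0 (x(t) = -4*0 = 0)
(-2*(-4) + 0) + x(3)*(-85) = (-2*(-4) + 0) + 0*(-85) = (8 + 0) + 0 = 8 + 0 = 8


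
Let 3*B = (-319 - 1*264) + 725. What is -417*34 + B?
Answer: -42392/3 ≈ -14131.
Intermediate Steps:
B = 142/3 (B = ((-319 - 1*264) + 725)/3 = ((-319 - 264) + 725)/3 = (-583 + 725)/3 = (1/3)*142 = 142/3 ≈ 47.333)
-417*34 + B = -417*34 + 142/3 = -14178 + 142/3 = -42392/3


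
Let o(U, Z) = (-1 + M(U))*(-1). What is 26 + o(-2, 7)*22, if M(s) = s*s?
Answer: -40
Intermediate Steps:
M(s) = s²
o(U, Z) = 1 - U² (o(U, Z) = (-1 + U²)*(-1) = 1 - U²)
26 + o(-2, 7)*22 = 26 + (1 - 1*(-2)²)*22 = 26 + (1 - 1*4)*22 = 26 + (1 - 4)*22 = 26 - 3*22 = 26 - 66 = -40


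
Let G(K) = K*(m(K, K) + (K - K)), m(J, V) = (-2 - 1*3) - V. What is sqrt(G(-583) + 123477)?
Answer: I*sqrt(213497) ≈ 462.06*I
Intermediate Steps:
m(J, V) = -5 - V (m(J, V) = (-2 - 3) - V = -5 - V)
G(K) = K*(-5 - K) (G(K) = K*((-5 - K) + (K - K)) = K*((-5 - K) + 0) = K*(-5 - K))
sqrt(G(-583) + 123477) = sqrt(-1*(-583)*(5 - 583) + 123477) = sqrt(-1*(-583)*(-578) + 123477) = sqrt(-336974 + 123477) = sqrt(-213497) = I*sqrt(213497)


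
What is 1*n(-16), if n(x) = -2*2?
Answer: -4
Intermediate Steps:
n(x) = -4
1*n(-16) = 1*(-4) = -4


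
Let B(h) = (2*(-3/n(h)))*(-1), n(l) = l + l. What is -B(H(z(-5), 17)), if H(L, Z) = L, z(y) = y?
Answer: ⅗ ≈ 0.60000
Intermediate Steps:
n(l) = 2*l
B(h) = 3/h (B(h) = (2*(-3*1/(2*h)))*(-1) = (2*(-3/(2*h)))*(-1) = -3/h*(-1) = 3/h)
-B(H(z(-5), 17)) = -3/(-5) = -3*(-1)/5 = -1*(-⅗) = ⅗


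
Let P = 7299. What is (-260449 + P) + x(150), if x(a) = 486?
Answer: -252664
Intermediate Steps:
(-260449 + P) + x(150) = (-260449 + 7299) + 486 = -253150 + 486 = -252664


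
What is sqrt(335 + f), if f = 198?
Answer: sqrt(533) ≈ 23.087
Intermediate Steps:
sqrt(335 + f) = sqrt(335 + 198) = sqrt(533)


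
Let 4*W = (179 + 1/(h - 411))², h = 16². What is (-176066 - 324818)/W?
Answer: -3008434525/48108096 ≈ -62.535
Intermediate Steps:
h = 256
W = 192432384/24025 (W = (179 + 1/(256 - 411))²/4 = (179 + 1/(-155))²/4 = (179 - 1/155)²/4 = (27744/155)²/4 = (¼)*(769729536/24025) = 192432384/24025 ≈ 8009.7)
(-176066 - 324818)/W = (-176066 - 324818)/(192432384/24025) = -500884*24025/192432384 = -3008434525/48108096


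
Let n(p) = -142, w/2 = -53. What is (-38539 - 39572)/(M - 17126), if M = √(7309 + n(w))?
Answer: 1337728986/293292709 + 78111*√7167/293292709 ≈ 4.5836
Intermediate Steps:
w = -106 (w = 2*(-53) = -106)
M = √7167 (M = √(7309 - 142) = √7167 ≈ 84.658)
(-38539 - 39572)/(M - 17126) = (-38539 - 39572)/(√7167 - 17126) = -78111/(-17126 + √7167)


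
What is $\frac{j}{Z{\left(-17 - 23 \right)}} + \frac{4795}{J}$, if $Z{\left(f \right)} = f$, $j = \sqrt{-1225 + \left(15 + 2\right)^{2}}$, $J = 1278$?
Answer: $\frac{4795}{1278} - \frac{3 i \sqrt{26}}{20} \approx 3.752 - 0.76485 i$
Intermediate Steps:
$j = 6 i \sqrt{26}$ ($j = \sqrt{-1225 + 17^{2}} = \sqrt{-1225 + 289} = \sqrt{-936} = 6 i \sqrt{26} \approx 30.594 i$)
$\frac{j}{Z{\left(-17 - 23 \right)}} + \frac{4795}{J} = \frac{6 i \sqrt{26}}{-17 - 23} + \frac{4795}{1278} = \frac{6 i \sqrt{26}}{-40} + 4795 \cdot \frac{1}{1278} = 6 i \sqrt{26} \left(- \frac{1}{40}\right) + \frac{4795}{1278} = - \frac{3 i \sqrt{26}}{20} + \frac{4795}{1278} = \frac{4795}{1278} - \frac{3 i \sqrt{26}}{20}$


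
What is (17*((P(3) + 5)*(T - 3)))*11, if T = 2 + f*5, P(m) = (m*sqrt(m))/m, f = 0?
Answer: -935 - 187*sqrt(3) ≈ -1258.9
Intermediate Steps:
P(m) = sqrt(m) (P(m) = m**(3/2)/m = sqrt(m))
T = 2 (T = 2 + 0*5 = 2 + 0 = 2)
(17*((P(3) + 5)*(T - 3)))*11 = (17*((sqrt(3) + 5)*(2 - 3)))*11 = (17*((5 + sqrt(3))*(-1)))*11 = (17*(-5 - sqrt(3)))*11 = (-85 - 17*sqrt(3))*11 = -935 - 187*sqrt(3)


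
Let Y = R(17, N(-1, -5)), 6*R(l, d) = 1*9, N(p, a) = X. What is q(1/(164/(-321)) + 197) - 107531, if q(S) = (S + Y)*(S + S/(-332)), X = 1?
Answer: -618921816231/8929472 ≈ -69312.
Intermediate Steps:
N(p, a) = 1
R(l, d) = 3/2 (R(l, d) = (1*9)/6 = (⅙)*9 = 3/2)
Y = 3/2 ≈ 1.5000
q(S) = 331*S*(3/2 + S)/332 (q(S) = (S + 3/2)*(S + S/(-332)) = (3/2 + S)*(S + S*(-1/332)) = (3/2 + S)*(S - S/332) = (3/2 + S)*(331*S/332) = 331*S*(3/2 + S)/332)
q(1/(164/(-321)) + 197) - 107531 = 331*(1/(164/(-321)) + 197)*(3 + 2*(1/(164/(-321)) + 197))/664 - 107531 = 331*(1/(164*(-1/321)) + 197)*(3 + 2*(1/(164*(-1/321)) + 197))/664 - 107531 = 331*(1/(-164/321) + 197)*(3 + 2*(1/(-164/321) + 197))/664 - 107531 = 331*(-321/164 + 197)*(3 + 2*(-321/164 + 197))/664 - 107531 = (331/664)*(31987/164)*(3 + 2*(31987/164)) - 107531 = (331/664)*(31987/164)*(3 + 31987/82) - 107531 = (331/664)*(31987/164)*(32233/82) - 107531 = 341273237401/8929472 - 107531 = -618921816231/8929472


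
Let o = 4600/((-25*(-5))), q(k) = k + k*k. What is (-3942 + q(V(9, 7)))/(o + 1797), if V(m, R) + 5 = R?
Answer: -19680/9169 ≈ -2.1464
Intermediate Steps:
V(m, R) = -5 + R
q(k) = k + k²
o = 184/5 (o = 4600/125 = 4600*(1/125) = 184/5 ≈ 36.800)
(-3942 + q(V(9, 7)))/(o + 1797) = (-3942 + (-5 + 7)*(1 + (-5 + 7)))/(184/5 + 1797) = (-3942 + 2*(1 + 2))/(9169/5) = (-3942 + 2*3)*(5/9169) = (-3942 + 6)*(5/9169) = -3936*5/9169 = -19680/9169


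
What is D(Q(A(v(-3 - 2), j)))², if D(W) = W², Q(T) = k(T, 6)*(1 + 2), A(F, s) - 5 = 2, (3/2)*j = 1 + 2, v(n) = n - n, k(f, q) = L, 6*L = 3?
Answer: 81/16 ≈ 5.0625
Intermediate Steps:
L = ½ (L = (⅙)*3 = ½ ≈ 0.50000)
k(f, q) = ½
v(n) = 0
j = 2 (j = 2*(1 + 2)/3 = (⅔)*3 = 2)
A(F, s) = 7 (A(F, s) = 5 + 2 = 7)
Q(T) = 3/2 (Q(T) = (1 + 2)/2 = (½)*3 = 3/2)
D(Q(A(v(-3 - 2), j)))² = ((3/2)²)² = (9/4)² = 81/16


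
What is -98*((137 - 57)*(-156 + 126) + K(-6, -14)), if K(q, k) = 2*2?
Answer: 234808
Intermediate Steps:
K(q, k) = 4
-98*((137 - 57)*(-156 + 126) + K(-6, -14)) = -98*((137 - 57)*(-156 + 126) + 4) = -98*(80*(-30) + 4) = -98*(-2400 + 4) = -98*(-2396) = 234808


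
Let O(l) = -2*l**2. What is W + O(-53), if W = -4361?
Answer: -9979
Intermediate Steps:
W + O(-53) = -4361 - 2*(-53)**2 = -4361 - 2*2809 = -4361 - 5618 = -9979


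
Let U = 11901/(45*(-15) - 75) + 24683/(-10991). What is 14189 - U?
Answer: 39037596797/2747750 ≈ 14207.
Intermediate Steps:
U = -49772047/2747750 (U = 11901/(-675 - 75) + 24683*(-1/10991) = 11901/(-750) - 24683/10991 = 11901*(-1/750) - 24683/10991 = -3967/250 - 24683/10991 = -49772047/2747750 ≈ -18.114)
14189 - U = 14189 - 1*(-49772047/2747750) = 14189 + 49772047/2747750 = 39037596797/2747750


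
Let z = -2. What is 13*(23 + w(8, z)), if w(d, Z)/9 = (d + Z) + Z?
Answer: 767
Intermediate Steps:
w(d, Z) = 9*d + 18*Z (w(d, Z) = 9*((d + Z) + Z) = 9*((Z + d) + Z) = 9*(d + 2*Z) = 9*d + 18*Z)
13*(23 + w(8, z)) = 13*(23 + (9*8 + 18*(-2))) = 13*(23 + (72 - 36)) = 13*(23 + 36) = 13*59 = 767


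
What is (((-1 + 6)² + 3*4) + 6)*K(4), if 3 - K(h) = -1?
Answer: 172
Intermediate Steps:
K(h) = 4 (K(h) = 3 - 1*(-1) = 3 + 1 = 4)
(((-1 + 6)² + 3*4) + 6)*K(4) = (((-1 + 6)² + 3*4) + 6)*4 = ((5² + 12) + 6)*4 = ((25 + 12) + 6)*4 = (37 + 6)*4 = 43*4 = 172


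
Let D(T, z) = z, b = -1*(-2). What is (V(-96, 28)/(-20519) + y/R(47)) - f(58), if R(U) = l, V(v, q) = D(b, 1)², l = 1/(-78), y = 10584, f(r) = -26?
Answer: -16938967995/20519 ≈ -8.2553e+5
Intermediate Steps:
b = 2
l = -1/78 ≈ -0.012821
V(v, q) = 1 (V(v, q) = 1² = 1)
R(U) = -1/78
(V(-96, 28)/(-20519) + y/R(47)) - f(58) = (1/(-20519) + 10584/(-1/78)) - 1*(-26) = (1*(-1/20519) + 10584*(-78)) + 26 = (-1/20519 - 825552) + 26 = -16939501489/20519 + 26 = -16938967995/20519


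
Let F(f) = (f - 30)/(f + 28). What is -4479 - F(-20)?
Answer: -17891/4 ≈ -4472.8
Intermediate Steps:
F(f) = (-30 + f)/(28 + f)
-4479 - F(-20) = -4479 - (-30 - 20)/(28 - 20) = -4479 - (-50)/8 = -4479 - 1*(-25/4) = -4479 + 25/4 = -17891/4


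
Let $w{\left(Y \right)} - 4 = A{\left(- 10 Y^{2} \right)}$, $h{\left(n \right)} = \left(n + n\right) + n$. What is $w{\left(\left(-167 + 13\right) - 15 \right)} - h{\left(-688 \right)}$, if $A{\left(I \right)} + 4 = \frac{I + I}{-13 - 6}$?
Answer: $\frac{610436}{19} \approx 32128.0$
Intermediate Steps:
$A{\left(I \right)} = -4 - \frac{2 I}{19}$ ($A{\left(I \right)} = -4 + \frac{I + I}{-13 - 6} = -4 + \frac{2 I}{-19} = -4 + 2 I \left(- \frac{1}{19}\right) = -4 - \frac{2 I}{19}$)
$h{\left(n \right)} = 3 n$ ($h{\left(n \right)} = 2 n + n = 3 n$)
$w{\left(Y \right)} = \frac{20 Y^{2}}{19}$ ($w{\left(Y \right)} = 4 - \left(4 + \frac{2 \left(- 10 Y^{2}\right)}{19}\right) = 4 + \left(-4 + \frac{20 Y^{2}}{19}\right) = \frac{20 Y^{2}}{19}$)
$w{\left(\left(-167 + 13\right) - 15 \right)} - h{\left(-688 \right)} = \frac{20 \left(\left(-167 + 13\right) - 15\right)^{2}}{19} - 3 \left(-688\right) = \frac{20 \left(-154 - 15\right)^{2}}{19} - -2064 = \frac{20 \left(-169\right)^{2}}{19} + 2064 = \frac{20}{19} \cdot 28561 + 2064 = \frac{571220}{19} + 2064 = \frac{610436}{19}$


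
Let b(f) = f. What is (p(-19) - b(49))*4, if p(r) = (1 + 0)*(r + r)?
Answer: -348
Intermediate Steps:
p(r) = 2*r (p(r) = 1*(2*r) = 2*r)
(p(-19) - b(49))*4 = (2*(-19) - 1*49)*4 = (-38 - 49)*4 = -87*4 = -348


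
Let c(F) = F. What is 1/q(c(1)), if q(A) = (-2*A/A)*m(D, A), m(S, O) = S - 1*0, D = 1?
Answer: -½ ≈ -0.50000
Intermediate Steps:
m(S, O) = S (m(S, O) = S + 0 = S)
q(A) = -2 (q(A) = -2*A/A*1 = -2*1*1 = -2*1 = -2)
1/q(c(1)) = 1/(-2) = -½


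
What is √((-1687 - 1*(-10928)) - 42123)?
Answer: I*√32882 ≈ 181.33*I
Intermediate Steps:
√((-1687 - 1*(-10928)) - 42123) = √((-1687 + 10928) - 42123) = √(9241 - 42123) = √(-32882) = I*√32882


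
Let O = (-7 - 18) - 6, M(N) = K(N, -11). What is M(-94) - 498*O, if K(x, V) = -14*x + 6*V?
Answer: 16688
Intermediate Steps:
M(N) = -66 - 14*N (M(N) = -14*N + 6*(-11) = -14*N - 66 = -66 - 14*N)
O = -31 (O = -25 - 6 = -31)
M(-94) - 498*O = (-66 - 14*(-94)) - 498*(-31) = (-66 + 1316) + 15438 = 1250 + 15438 = 16688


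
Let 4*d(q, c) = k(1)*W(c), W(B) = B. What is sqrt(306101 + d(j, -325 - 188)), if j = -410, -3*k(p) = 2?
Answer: sqrt(1224746)/2 ≈ 553.34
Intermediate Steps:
k(p) = -2/3 (k(p) = -1/3*2 = -2/3)
d(q, c) = -c/6 (d(q, c) = (-2*c/3)/4 = -c/6)
sqrt(306101 + d(j, -325 - 188)) = sqrt(306101 - (-325 - 188)/6) = sqrt(306101 - 1/6*(-513)) = sqrt(306101 + 171/2) = sqrt(612373/2) = sqrt(1224746)/2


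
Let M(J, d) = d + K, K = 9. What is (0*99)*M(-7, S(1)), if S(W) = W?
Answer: 0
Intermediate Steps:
M(J, d) = 9 + d (M(J, d) = d + 9 = 9 + d)
(0*99)*M(-7, S(1)) = (0*99)*(9 + 1) = 0*10 = 0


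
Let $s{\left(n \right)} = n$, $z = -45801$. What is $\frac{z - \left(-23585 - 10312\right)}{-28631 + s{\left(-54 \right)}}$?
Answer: $\frac{11904}{28685} \approx 0.41499$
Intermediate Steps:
$\frac{z - \left(-23585 - 10312\right)}{-28631 + s{\left(-54 \right)}} = \frac{-45801 - \left(-23585 - 10312\right)}{-28631 - 54} = \frac{-45801 - -33897}{-28685} = \left(-45801 + 33897\right) \left(- \frac{1}{28685}\right) = \left(-11904\right) \left(- \frac{1}{28685}\right) = \frac{11904}{28685}$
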